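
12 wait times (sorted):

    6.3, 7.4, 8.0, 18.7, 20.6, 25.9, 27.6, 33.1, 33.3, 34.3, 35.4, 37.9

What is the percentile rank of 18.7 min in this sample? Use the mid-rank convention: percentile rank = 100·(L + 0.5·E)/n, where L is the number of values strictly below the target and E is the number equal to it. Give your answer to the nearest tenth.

Count below 18.7: L = 3; count equal: E = 1; n = 12.
Percentile rank = 100·(3 + 0.5·1)/12 = 100·3.5/12 = 29.17.

29.2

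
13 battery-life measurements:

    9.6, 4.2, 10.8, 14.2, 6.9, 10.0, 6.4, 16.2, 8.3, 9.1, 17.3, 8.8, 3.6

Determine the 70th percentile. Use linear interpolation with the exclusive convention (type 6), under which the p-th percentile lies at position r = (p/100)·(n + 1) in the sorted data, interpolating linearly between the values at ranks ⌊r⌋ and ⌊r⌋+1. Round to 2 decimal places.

Sorted: 3.6, 4.2, 6.4, 6.9, 8.3, 8.8, 9.1, 9.6, 10.0, 10.8, 14.2, 16.2, 17.3.
n = 13.
r = (70/100)·(13 + 1) = 9.8.
Rank 9 is 10.0 and rank 10 is 10.8.
Interpolate: 10.0 + 0.8·(10.8 − 10.0) = 10.0 + 0.8·0.8 = 10.64.

10.64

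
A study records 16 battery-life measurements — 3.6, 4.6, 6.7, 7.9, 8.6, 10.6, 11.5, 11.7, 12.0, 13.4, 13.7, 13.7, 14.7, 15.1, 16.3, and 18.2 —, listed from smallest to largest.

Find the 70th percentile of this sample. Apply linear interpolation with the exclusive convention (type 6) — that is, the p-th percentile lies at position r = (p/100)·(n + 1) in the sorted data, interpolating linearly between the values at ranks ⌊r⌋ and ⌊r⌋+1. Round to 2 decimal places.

13.70

n = 16.
r = (70/100)·(16 + 1) = 11.9.
Rank 11 is 13.7 and rank 12 is 13.7.
Interpolate: 13.7 + 0.9·(13.7 − 13.7) = 13.7 + 0.9·0 = 13.7.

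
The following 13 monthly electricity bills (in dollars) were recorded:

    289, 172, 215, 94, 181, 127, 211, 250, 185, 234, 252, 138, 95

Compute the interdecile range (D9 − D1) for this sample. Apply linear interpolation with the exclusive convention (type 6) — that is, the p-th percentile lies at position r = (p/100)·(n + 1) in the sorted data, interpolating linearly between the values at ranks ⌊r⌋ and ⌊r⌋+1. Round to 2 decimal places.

179.80

Sorted: 94, 95, 127, 138, 172, 181, 185, 211, 215, 234, 250, 252, 289.
n = 13.
P10: r = 1.4; ranks 1–2 are 94, 95; interpolating gives 94.4.
P90: r = 12.6; ranks 12–13 are 252, 289; interpolating gives 274.2.
Difference: 274.2 − 94.4 = 179.8.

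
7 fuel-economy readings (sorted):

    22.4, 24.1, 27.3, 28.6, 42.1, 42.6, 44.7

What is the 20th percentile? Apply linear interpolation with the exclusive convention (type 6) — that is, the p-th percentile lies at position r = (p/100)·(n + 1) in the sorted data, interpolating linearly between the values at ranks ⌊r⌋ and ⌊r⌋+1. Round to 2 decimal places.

23.42

n = 7.
r = (20/100)·(7 + 1) = 1.6.
Rank 1 is 22.4 and rank 2 is 24.1.
Interpolate: 22.4 + 0.6·(24.1 − 22.4) = 22.4 + 0.6·1.7 = 23.42.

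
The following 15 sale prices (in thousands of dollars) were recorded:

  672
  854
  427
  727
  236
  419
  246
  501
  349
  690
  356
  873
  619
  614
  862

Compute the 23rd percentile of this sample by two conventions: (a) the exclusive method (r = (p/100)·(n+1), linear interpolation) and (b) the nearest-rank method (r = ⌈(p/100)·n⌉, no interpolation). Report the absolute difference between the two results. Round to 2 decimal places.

Sorted: 236, 246, 349, 356, 419, 427, 501, 614, 619, 672, 690, 727, 854, 862, 873.
n = 15.
(a) r = 3.68; between ranks 3 (349) and 4 (356): 353.76.
(b) the nearest-rank method: rank 4 → 356.
|353.76 − 356| = 2.24.

2.24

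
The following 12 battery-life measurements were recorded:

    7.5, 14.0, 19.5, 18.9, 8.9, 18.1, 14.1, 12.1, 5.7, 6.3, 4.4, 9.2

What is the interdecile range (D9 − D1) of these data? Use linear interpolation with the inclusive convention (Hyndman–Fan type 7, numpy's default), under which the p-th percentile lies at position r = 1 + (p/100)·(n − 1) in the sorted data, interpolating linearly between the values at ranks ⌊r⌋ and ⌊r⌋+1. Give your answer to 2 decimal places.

Sorted: 4.4, 5.7, 6.3, 7.5, 8.9, 9.2, 12.1, 14.0, 14.1, 18.1, 18.9, 19.5.
n = 12.
P10: r = 2.1; ranks 2–3 are 5.7, 6.3; interpolating gives 5.76.
P90: r = 10.9; ranks 10–11 are 18.1, 18.9; interpolating gives 18.82.
Difference: 18.82 − 5.76 = 13.06.

13.06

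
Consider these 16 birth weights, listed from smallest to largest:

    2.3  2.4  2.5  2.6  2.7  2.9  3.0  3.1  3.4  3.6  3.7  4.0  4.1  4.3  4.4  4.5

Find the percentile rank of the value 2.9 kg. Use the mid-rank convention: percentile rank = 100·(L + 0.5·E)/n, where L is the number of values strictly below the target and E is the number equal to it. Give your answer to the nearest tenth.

34.4

Count below 2.9: L = 5; count equal: E = 1; n = 16.
Percentile rank = 100·(5 + 0.5·1)/16 = 100·5.5/16 = 34.38.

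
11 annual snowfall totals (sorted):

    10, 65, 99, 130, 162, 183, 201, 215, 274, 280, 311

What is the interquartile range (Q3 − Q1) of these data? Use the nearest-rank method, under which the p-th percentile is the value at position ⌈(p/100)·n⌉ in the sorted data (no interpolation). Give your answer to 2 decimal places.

n = 11.
P25: rank ⌈25/100·11⌉ = 3 → 99.
P75: rank ⌈75/100·11⌉ = 9 → 274.
Difference: 274 − 99 = 175.

175.00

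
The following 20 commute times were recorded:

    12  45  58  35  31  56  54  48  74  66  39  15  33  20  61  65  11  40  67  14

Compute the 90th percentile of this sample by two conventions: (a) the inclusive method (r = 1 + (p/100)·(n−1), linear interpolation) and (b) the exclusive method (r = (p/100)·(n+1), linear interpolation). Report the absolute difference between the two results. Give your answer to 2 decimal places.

Sorted: 11, 12, 14, 15, 20, 31, 33, 35, 39, 40, 45, 48, 54, 56, 58, 61, 65, 66, 67, 74.
n = 20.
(a) r = 18.1; between ranks 18 (66) and 19 (67): 66.1.
(b) r = 18.9; between ranks 18 (66) and 19 (67): 66.9.
|66.1 − 66.9| = 0.8.

0.80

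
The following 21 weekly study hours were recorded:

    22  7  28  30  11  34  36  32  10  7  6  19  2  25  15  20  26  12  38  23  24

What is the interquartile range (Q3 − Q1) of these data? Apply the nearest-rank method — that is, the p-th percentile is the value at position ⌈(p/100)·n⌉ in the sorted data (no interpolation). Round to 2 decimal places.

Sorted: 2, 6, 7, 7, 10, 11, 12, 15, 19, 20, 22, 23, 24, 25, 26, 28, 30, 32, 34, 36, 38.
n = 21.
P25: rank ⌈25/100·21⌉ = 6 → 11.
P75: rank ⌈75/100·21⌉ = 16 → 28.
Difference: 28 − 11 = 17.

17.00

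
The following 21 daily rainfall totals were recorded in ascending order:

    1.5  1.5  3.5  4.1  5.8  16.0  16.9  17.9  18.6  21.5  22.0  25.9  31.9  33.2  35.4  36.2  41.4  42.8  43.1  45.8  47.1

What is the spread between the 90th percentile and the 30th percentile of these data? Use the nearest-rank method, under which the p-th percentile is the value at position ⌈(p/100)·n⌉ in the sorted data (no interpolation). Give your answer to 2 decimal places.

n = 21.
P30: rank ⌈30/100·21⌉ = 7 → 16.9.
P90: rank ⌈90/100·21⌉ = 19 → 43.1.
Difference: 43.1 − 16.9 = 26.2.

26.20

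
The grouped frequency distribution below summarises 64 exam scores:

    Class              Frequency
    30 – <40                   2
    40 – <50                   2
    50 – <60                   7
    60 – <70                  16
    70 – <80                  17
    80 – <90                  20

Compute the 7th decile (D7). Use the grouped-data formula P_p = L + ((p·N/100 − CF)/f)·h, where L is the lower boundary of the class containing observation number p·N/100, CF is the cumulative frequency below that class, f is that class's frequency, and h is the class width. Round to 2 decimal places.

80.40

N = 64; target position k = 70/100 · 64 = 44.8.
Cumulative frequencies: 2, 4, 11, 27, 44, 64.
Observation 44.8 falls in the class 80 – <90.
L = 80, CF = 44, f = 20, h = 10.
P70 = 80 + ((44.8 − 44)/20)·10 = 80 + 0.4 = 80.4.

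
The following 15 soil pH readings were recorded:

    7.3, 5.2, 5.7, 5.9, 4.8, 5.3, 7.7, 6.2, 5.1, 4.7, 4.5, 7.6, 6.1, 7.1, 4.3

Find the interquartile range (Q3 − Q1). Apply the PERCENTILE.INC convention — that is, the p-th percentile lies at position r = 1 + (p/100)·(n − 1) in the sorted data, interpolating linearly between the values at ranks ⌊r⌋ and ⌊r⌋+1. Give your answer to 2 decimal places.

Sorted: 4.3, 4.5, 4.7, 4.8, 5.1, 5.2, 5.3, 5.7, 5.9, 6.1, 6.2, 7.1, 7.3, 7.6, 7.7.
n = 15.
P25: r = 4.5; ranks 4–5 are 4.8, 5.1; interpolating gives 4.95.
P75: r = 11.5; ranks 11–12 are 6.2, 7.1; interpolating gives 6.65.
Difference: 6.65 − 4.95 = 1.7.

1.70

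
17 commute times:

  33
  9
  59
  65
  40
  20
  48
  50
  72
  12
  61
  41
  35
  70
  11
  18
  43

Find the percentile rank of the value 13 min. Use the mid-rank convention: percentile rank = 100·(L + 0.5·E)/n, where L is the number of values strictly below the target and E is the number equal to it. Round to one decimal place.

17.6

Sorted: 9, 11, 12, 18, 20, 33, 35, 40, 41, 43, 48, 50, 59, 61, 65, 70, 72.
Count below 13: L = 3; count equal: E = 0; n = 17.
Percentile rank = 100·(3 + 0.5·0)/17 = 100·3/17 = 17.65.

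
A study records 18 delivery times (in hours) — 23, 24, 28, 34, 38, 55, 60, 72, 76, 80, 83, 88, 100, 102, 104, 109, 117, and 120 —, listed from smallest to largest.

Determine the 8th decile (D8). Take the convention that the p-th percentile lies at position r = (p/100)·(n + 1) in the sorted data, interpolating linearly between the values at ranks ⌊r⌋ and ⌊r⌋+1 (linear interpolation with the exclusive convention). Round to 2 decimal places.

105.00

n = 18.
r = (80/100)·(18 + 1) = 15.2.
Rank 15 is 104 and rank 16 is 109.
Interpolate: 104 + 0.2·(109 − 104) = 104 + 0.2·5 = 105.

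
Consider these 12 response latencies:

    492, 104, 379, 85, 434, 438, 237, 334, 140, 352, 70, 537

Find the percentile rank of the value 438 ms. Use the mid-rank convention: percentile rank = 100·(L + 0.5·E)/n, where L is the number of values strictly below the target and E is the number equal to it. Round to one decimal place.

Sorted: 70, 85, 104, 140, 237, 334, 352, 379, 434, 438, 492, 537.
Count below 438: L = 9; count equal: E = 1; n = 12.
Percentile rank = 100·(9 + 0.5·1)/12 = 100·9.5/12 = 79.17.

79.2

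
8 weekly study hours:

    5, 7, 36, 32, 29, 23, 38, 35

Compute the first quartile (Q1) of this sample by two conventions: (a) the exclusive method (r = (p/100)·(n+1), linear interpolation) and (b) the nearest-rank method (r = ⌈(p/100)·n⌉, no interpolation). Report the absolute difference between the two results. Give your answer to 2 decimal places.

4.00

Sorted: 5, 7, 23, 29, 32, 35, 36, 38.
n = 8.
(a) r = 2.25; between ranks 2 (7) and 3 (23): 11.
(b) the nearest-rank method: rank 2 → 7.
|11 − 7| = 4.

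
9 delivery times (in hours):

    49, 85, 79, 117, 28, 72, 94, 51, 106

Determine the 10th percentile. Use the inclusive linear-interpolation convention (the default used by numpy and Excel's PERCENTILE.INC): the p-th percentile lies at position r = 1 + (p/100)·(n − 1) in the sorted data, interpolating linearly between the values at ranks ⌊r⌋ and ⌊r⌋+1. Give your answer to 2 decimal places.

Sorted: 28, 49, 51, 72, 79, 85, 94, 106, 117.
n = 9.
r = 1 + (10/100)·(9 − 1) = 1 + 0.8 = 1.8.
Rank 1 is 28 and rank 2 is 49.
Interpolate: 28 + 0.8·(49 − 28) = 28 + 0.8·21 = 44.8.

44.80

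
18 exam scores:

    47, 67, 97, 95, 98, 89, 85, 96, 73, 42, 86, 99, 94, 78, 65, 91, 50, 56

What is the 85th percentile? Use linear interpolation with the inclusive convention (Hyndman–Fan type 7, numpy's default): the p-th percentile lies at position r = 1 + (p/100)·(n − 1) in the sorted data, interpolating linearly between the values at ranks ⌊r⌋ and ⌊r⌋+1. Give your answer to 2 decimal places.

96.45

Sorted: 42, 47, 50, 56, 65, 67, 73, 78, 85, 86, 89, 91, 94, 95, 96, 97, 98, 99.
n = 18.
r = 1 + (85/100)·(18 − 1) = 1 + 14.45 = 15.45.
Rank 15 is 96 and rank 16 is 97.
Interpolate: 96 + 0.45·(97 − 96) = 96 + 0.45·1 = 96.45.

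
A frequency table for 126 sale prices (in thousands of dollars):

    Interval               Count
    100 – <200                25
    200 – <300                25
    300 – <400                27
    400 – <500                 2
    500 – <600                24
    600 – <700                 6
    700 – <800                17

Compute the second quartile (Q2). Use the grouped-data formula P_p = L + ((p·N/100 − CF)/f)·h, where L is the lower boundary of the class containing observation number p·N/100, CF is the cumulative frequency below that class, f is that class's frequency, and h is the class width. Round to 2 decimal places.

348.15

N = 126; target position k = 50/100 · 126 = 63.
Cumulative frequencies: 25, 50, 77, 79, 103, 109, 126.
Observation 63 falls in the class 300 – <400.
L = 300, CF = 50, f = 27, h = 100.
P50 = 300 + ((63 − 50)/27)·100 = 300 + 48.1481 = 348.148.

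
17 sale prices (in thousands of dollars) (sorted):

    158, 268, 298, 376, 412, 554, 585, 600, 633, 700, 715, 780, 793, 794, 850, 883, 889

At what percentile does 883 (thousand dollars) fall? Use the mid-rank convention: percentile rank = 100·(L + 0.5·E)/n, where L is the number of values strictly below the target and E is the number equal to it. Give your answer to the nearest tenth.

Count below 883: L = 15; count equal: E = 1; n = 17.
Percentile rank = 100·(15 + 0.5·1)/17 = 100·15.5/17 = 91.18.

91.2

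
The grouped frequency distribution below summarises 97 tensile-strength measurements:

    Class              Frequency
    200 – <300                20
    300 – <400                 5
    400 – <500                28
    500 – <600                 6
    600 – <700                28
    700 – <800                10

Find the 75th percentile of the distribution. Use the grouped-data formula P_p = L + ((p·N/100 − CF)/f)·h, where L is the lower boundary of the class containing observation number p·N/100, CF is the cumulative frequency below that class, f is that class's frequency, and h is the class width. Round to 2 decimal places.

N = 97; target position k = 75/100 · 97 = 72.75.
Cumulative frequencies: 20, 25, 53, 59, 87, 97.
Observation 72.75 falls in the class 600 – <700.
L = 600, CF = 59, f = 28, h = 100.
P75 = 600 + ((72.75 − 59)/28)·100 = 600 + 49.1071 = 649.107.

649.11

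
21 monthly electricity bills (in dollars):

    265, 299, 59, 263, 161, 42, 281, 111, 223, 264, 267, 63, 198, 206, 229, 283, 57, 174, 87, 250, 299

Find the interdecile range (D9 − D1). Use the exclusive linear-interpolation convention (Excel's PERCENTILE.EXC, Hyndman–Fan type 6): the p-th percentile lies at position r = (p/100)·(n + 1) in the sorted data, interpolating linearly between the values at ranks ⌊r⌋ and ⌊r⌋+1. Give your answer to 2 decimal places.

238.40

Sorted: 42, 57, 59, 63, 87, 111, 161, 174, 198, 206, 223, 229, 250, 263, 264, 265, 267, 281, 283, 299, 299.
n = 21.
P10: r = 2.2; ranks 2–3 are 57, 59; interpolating gives 57.4.
P90: r = 19.8; ranks 19–20 are 283, 299; interpolating gives 295.8.
Difference: 295.8 − 57.4 = 238.4.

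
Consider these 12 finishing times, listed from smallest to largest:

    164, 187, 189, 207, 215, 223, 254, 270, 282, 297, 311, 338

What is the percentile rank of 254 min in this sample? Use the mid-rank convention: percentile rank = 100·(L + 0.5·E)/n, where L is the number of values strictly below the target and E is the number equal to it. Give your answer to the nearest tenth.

54.2

Count below 254: L = 6; count equal: E = 1; n = 12.
Percentile rank = 100·(6 + 0.5·1)/12 = 100·6.5/12 = 54.17.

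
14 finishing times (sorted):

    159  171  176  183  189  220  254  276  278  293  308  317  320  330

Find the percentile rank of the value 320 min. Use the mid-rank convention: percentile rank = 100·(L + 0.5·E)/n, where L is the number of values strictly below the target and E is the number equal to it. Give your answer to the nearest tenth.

89.3

Count below 320: L = 12; count equal: E = 1; n = 14.
Percentile rank = 100·(12 + 0.5·1)/14 = 100·12.5/14 = 89.29.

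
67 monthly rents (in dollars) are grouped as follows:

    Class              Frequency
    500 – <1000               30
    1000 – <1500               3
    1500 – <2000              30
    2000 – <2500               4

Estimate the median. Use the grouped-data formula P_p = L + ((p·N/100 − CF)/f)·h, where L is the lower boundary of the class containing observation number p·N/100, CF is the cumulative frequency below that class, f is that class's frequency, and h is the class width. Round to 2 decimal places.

N = 67; target position k = 50/100 · 67 = 33.5.
Cumulative frequencies: 30, 33, 63, 67.
Observation 33.5 falls in the class 1500 – <2000.
L = 1500, CF = 33, f = 30, h = 500.
P50 = 1500 + ((33.5 − 33)/30)·500 = 1500 + 8.33333 = 1508.33.

1508.33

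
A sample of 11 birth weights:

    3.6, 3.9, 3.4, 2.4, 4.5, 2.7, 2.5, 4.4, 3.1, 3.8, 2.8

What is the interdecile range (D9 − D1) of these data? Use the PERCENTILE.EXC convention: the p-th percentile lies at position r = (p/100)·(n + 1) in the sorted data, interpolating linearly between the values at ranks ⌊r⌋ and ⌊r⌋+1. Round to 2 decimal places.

2.06

Sorted: 2.4, 2.5, 2.7, 2.8, 3.1, 3.4, 3.6, 3.8, 3.9, 4.4, 4.5.
n = 11.
P10: r = 1.2; ranks 1–2 are 2.4, 2.5; interpolating gives 2.42.
P90: r = 10.8; ranks 10–11 are 4.4, 4.5; interpolating gives 4.48.
Difference: 4.48 − 2.42 = 2.06.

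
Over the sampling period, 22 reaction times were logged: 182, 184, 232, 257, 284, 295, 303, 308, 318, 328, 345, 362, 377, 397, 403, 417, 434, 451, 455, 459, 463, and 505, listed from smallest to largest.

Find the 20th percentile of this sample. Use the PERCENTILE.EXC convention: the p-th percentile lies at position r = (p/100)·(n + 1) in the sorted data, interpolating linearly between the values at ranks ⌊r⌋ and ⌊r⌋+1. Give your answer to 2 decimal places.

273.20

n = 22.
r = (20/100)·(22 + 1) = 4.6.
Rank 4 is 257 and rank 5 is 284.
Interpolate: 257 + 0.6·(284 − 257) = 257 + 0.6·27 = 273.2.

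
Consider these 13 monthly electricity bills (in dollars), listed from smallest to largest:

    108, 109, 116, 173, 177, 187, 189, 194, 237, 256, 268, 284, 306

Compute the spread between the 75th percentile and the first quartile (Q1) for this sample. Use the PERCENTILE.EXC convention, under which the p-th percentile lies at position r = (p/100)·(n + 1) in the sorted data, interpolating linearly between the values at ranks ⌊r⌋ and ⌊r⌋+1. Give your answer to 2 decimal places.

117.50

n = 13.
P25: r = 3.5; ranks 3–4 are 116, 173; interpolating gives 144.5.
P75: r = 10.5; ranks 10–11 are 256, 268; interpolating gives 262.
Difference: 262 − 144.5 = 117.5.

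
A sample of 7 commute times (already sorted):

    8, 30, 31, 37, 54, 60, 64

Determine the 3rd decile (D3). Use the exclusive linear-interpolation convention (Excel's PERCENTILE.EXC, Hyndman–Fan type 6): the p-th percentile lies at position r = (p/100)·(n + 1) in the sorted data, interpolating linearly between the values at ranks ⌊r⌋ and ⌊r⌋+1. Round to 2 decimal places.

30.40

n = 7.
r = (30/100)·(7 + 1) = 2.4.
Rank 2 is 30 and rank 3 is 31.
Interpolate: 30 + 0.4·(31 − 30) = 30 + 0.4·1 = 30.4.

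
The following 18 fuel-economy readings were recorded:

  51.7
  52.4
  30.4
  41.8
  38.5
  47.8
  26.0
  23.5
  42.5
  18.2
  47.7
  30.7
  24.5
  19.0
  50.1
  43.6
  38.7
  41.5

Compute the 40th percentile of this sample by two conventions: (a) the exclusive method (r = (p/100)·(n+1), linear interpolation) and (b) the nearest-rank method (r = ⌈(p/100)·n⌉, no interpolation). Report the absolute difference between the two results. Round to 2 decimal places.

Sorted: 18.2, 19.0, 23.5, 24.5, 26.0, 30.4, 30.7, 38.5, 38.7, 41.5, 41.8, 42.5, 43.6, 47.7, 47.8, 50.1, 51.7, 52.4.
n = 18.
(a) r = 7.6; between ranks 7 (30.7) and 8 (38.5): 35.38.
(b) the nearest-rank method: rank 8 → 38.5.
|35.38 − 38.5| = 3.12.

3.12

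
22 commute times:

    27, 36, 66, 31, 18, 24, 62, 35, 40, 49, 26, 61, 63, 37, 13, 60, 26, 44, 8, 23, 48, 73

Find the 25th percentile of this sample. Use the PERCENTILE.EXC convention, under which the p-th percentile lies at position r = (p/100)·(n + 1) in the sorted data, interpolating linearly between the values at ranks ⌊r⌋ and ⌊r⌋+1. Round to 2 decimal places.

25.50

Sorted: 8, 13, 18, 23, 24, 26, 26, 27, 31, 35, 36, 37, 40, 44, 48, 49, 60, 61, 62, 63, 66, 73.
n = 22.
r = (25/100)·(22 + 1) = 5.75.
Rank 5 is 24 and rank 6 is 26.
Interpolate: 24 + 0.75·(26 − 24) = 24 + 0.75·2 = 25.5.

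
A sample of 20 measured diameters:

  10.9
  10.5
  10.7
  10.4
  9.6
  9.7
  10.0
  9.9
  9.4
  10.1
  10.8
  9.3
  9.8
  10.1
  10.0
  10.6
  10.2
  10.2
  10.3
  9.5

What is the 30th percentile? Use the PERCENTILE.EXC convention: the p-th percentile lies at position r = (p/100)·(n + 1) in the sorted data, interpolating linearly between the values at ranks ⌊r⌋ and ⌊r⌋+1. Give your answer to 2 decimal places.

Sorted: 9.3, 9.4, 9.5, 9.6, 9.7, 9.8, 9.9, 10.0, 10.0, 10.1, 10.1, 10.2, 10.2, 10.3, 10.4, 10.5, 10.6, 10.7, 10.8, 10.9.
n = 20.
r = (30/100)·(20 + 1) = 6.3.
Rank 6 is 9.8 and rank 7 is 9.9.
Interpolate: 9.8 + 0.3·(9.9 − 9.8) = 9.8 + 0.3·0.1 = 9.83.

9.83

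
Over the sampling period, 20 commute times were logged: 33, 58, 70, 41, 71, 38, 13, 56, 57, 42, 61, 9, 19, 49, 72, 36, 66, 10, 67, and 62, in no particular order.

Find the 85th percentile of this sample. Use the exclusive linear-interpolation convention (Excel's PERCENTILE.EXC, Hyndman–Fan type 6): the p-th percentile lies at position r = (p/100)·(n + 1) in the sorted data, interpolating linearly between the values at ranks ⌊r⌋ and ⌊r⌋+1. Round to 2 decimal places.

69.55

Sorted: 9, 10, 13, 19, 33, 36, 38, 41, 42, 49, 56, 57, 58, 61, 62, 66, 67, 70, 71, 72.
n = 20.
r = (85/100)·(20 + 1) = 17.85.
Rank 17 is 67 and rank 18 is 70.
Interpolate: 67 + 0.85·(70 − 67) = 67 + 0.85·3 = 69.55.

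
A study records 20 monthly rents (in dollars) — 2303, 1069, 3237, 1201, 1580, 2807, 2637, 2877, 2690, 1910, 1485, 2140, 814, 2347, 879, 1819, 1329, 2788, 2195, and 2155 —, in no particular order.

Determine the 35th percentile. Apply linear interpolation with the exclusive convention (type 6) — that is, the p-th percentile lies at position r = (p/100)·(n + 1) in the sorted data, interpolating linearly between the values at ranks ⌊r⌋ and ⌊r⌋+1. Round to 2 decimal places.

Sorted: 814, 879, 1069, 1201, 1329, 1485, 1580, 1819, 1910, 2140, 2155, 2195, 2303, 2347, 2637, 2690, 2788, 2807, 2877, 3237.
n = 20.
r = (35/100)·(20 + 1) = 7.35.
Rank 7 is 1580 and rank 8 is 1819.
Interpolate: 1580 + 0.35·(1819 − 1580) = 1580 + 0.35·239 = 1663.65.

1663.65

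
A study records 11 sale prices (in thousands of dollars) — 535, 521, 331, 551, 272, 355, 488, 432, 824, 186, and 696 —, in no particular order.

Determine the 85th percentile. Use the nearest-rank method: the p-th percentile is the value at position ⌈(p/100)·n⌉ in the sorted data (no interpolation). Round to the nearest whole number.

Sorted: 186, 272, 331, 355, 432, 488, 521, 535, 551, 696, 824.
n = 11.
Position = ⌈85/100 · 11⌉ = ⌈9.35⌉ = 10.
The value at rank 10 is 696.

696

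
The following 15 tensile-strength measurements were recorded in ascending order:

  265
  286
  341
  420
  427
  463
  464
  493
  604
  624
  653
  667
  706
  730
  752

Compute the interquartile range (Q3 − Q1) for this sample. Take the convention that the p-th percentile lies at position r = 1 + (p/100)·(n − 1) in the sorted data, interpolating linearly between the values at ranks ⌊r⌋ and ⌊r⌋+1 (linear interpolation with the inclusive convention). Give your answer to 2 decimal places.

236.50

n = 15.
P25: r = 4.5; ranks 4–5 are 420, 427; interpolating gives 423.5.
P75: r = 11.5; ranks 11–12 are 653, 667; interpolating gives 660.
Difference: 660 − 423.5 = 236.5.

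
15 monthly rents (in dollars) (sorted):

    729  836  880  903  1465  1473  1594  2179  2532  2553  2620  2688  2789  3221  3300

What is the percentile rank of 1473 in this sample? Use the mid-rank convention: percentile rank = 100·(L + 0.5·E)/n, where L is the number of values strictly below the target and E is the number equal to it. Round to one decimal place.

Count below 1473: L = 5; count equal: E = 1; n = 15.
Percentile rank = 100·(5 + 0.5·1)/15 = 100·5.5/15 = 36.67.

36.7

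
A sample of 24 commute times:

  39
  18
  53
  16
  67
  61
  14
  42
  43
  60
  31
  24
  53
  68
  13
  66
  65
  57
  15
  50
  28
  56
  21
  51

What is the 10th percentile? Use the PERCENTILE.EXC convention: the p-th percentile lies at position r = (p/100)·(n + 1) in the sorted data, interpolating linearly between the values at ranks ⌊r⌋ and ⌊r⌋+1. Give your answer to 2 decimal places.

14.50

Sorted: 13, 14, 15, 16, 18, 21, 24, 28, 31, 39, 42, 43, 50, 51, 53, 53, 56, 57, 60, 61, 65, 66, 67, 68.
n = 24.
r = (10/100)·(24 + 1) = 2.5.
Rank 2 is 14 and rank 3 is 15.
Interpolate: 14 + 0.5·(15 − 14) = 14 + 0.5·1 = 14.5.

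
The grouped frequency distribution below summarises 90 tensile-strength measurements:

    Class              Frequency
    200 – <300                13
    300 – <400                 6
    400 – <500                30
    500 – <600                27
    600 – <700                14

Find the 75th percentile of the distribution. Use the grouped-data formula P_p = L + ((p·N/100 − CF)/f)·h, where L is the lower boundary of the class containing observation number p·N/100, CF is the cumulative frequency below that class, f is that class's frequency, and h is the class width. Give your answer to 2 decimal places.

N = 90; target position k = 75/100 · 90 = 67.5.
Cumulative frequencies: 13, 19, 49, 76, 90.
Observation 67.5 falls in the class 500 – <600.
L = 500, CF = 49, f = 27, h = 100.
P75 = 500 + ((67.5 − 49)/27)·100 = 500 + 68.5185 = 568.519.

568.52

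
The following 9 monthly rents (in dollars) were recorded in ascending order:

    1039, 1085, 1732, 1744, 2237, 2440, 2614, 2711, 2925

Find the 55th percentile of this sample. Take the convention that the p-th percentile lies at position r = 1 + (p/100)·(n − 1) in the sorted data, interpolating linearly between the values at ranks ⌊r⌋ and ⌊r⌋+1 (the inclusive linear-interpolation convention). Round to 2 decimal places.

n = 9.
r = 1 + (55/100)·(9 − 1) = 1 + 4.4 = 5.4.
Rank 5 is 2237 and rank 6 is 2440.
Interpolate: 2237 + 0.4·(2440 − 2237) = 2237 + 0.4·203 = 2318.2.

2318.20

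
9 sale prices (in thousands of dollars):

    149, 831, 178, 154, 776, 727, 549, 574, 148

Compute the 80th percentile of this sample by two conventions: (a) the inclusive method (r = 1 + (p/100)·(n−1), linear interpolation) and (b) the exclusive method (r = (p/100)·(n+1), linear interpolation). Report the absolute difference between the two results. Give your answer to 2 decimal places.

29.40

Sorted: 148, 149, 154, 178, 549, 574, 727, 776, 831.
n = 9.
(a) r = 7.4; between ranks 7 (727) and 8 (776): 746.6.
(b) r = 8 → value at rank 8 = 776.
|746.6 − 776| = 29.4.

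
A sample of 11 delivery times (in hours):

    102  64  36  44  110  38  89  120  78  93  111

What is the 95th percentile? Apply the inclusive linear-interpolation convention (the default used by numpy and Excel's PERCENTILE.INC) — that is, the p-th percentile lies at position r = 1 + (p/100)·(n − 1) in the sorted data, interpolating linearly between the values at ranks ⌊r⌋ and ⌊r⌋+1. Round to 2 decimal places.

Sorted: 36, 38, 44, 64, 78, 89, 93, 102, 110, 111, 120.
n = 11.
r = 1 + (95/100)·(11 − 1) = 1 + 9.5 = 10.5.
Rank 10 is 111 and rank 11 is 120.
Interpolate: 111 + 0.5·(120 − 111) = 111 + 0.5·9 = 115.5.

115.50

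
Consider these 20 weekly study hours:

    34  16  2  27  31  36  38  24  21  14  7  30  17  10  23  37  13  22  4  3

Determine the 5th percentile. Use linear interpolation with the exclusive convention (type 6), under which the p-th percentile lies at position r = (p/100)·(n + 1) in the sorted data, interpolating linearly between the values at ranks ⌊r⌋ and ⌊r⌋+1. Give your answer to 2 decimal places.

2.05

Sorted: 2, 3, 4, 7, 10, 13, 14, 16, 17, 21, 22, 23, 24, 27, 30, 31, 34, 36, 37, 38.
n = 20.
r = (5/100)·(20 + 1) = 1.05.
Rank 1 is 2 and rank 2 is 3.
Interpolate: 2 + 0.05·(3 − 2) = 2 + 0.05·1 = 2.05.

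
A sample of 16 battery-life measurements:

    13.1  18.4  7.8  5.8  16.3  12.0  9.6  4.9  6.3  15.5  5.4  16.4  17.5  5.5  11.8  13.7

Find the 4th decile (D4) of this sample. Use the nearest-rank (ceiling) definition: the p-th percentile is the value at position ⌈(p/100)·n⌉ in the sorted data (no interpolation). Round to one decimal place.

9.6

Sorted: 4.9, 5.4, 5.5, 5.8, 6.3, 7.8, 9.6, 11.8, 12.0, 13.1, 13.7, 15.5, 16.3, 16.4, 17.5, 18.4.
n = 16.
Position = ⌈40/100 · 16⌉ = ⌈6.4⌉ = 7.
The value at rank 7 is 9.6.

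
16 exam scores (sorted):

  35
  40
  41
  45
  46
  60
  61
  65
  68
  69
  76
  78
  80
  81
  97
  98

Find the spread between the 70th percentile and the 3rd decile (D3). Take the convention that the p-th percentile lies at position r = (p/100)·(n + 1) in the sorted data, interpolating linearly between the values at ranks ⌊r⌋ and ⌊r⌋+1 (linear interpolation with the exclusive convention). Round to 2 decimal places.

n = 16.
P30: r = 5.1; ranks 5–6 are 46, 60; interpolating gives 47.4.
P70: r = 11.9; ranks 11–12 are 76, 78; interpolating gives 77.8.
Difference: 77.8 − 47.4 = 30.4.

30.40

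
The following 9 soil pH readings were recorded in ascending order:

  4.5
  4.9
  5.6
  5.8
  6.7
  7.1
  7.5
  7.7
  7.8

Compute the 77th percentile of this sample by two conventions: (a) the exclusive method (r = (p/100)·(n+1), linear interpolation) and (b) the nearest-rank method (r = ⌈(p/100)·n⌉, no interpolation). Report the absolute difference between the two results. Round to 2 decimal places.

0.14

n = 9.
(a) r = 7.7; between ranks 7 (7.5) and 8 (7.7): 7.64.
(b) the nearest-rank method: rank 7 → 7.5.
|7.64 − 7.5| = 0.14.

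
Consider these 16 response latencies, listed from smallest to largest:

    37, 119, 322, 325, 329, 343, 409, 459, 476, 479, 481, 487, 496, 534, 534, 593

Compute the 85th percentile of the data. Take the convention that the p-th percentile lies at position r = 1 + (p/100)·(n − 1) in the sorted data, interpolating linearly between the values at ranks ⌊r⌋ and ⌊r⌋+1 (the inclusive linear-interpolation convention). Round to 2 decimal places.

n = 16.
r = 1 + (85/100)·(16 − 1) = 1 + 12.75 = 13.75.
Rank 13 is 496 and rank 14 is 534.
Interpolate: 496 + 0.75·(534 − 496) = 496 + 0.75·38 = 524.5.

524.50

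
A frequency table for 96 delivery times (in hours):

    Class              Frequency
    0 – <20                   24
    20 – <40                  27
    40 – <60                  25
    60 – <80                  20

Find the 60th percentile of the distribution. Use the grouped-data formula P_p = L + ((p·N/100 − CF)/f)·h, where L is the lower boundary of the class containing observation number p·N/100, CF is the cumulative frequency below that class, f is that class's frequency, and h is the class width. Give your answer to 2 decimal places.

45.28

N = 96; target position k = 60/100 · 96 = 57.6.
Cumulative frequencies: 24, 51, 76, 96.
Observation 57.6 falls in the class 40 – <60.
L = 40, CF = 51, f = 25, h = 20.
P60 = 40 + ((57.6 − 51)/25)·20 = 40 + 5.28 = 45.28.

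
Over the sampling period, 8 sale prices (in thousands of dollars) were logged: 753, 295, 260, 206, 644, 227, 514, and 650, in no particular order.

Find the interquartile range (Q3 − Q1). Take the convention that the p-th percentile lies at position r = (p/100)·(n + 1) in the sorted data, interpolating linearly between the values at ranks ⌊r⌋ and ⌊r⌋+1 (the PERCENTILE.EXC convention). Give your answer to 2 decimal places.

Sorted: 206, 227, 260, 295, 514, 644, 650, 753.
n = 8.
P25: r = 2.25; ranks 2–3 are 227, 260; interpolating gives 235.25.
P75: r = 6.75; ranks 6–7 are 644, 650; interpolating gives 648.5.
Difference: 648.5 − 235.25 = 413.25.

413.25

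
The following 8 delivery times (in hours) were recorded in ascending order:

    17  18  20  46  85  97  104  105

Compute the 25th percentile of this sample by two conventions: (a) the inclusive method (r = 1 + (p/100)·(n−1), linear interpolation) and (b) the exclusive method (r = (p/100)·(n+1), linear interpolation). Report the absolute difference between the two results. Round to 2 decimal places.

1.00

n = 8.
(a) r = 2.75; between ranks 2 (18) and 3 (20): 19.5.
(b) r = 2.25; between ranks 2 (18) and 3 (20): 18.5.
|19.5 − 18.5| = 1.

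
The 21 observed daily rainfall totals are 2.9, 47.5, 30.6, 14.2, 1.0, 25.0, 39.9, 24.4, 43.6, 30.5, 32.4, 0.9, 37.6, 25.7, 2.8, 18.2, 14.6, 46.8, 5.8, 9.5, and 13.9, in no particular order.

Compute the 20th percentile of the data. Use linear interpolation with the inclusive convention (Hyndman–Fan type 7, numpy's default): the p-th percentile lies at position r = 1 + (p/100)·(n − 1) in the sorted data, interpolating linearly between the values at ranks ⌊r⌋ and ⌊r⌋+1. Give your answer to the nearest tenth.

Sorted: 0.9, 1.0, 2.8, 2.9, 5.8, 9.5, 13.9, 14.2, 14.6, 18.2, 24.4, 25.0, 25.7, 30.5, 30.6, 32.4, 37.6, 39.9, 43.6, 46.8, 47.5.
n = 21.
r = 1 + (20/100)·(21 − 1) = 1 + 4 = 5.
r is an integer, so P20 is the value at rank 5: 5.8.

5.8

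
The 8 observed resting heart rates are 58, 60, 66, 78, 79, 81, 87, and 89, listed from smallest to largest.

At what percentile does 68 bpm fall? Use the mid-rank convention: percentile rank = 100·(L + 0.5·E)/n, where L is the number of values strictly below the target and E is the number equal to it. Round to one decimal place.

37.5

Count below 68: L = 3; count equal: E = 0; n = 8.
Percentile rank = 100·(3 + 0.5·0)/8 = 100·3/8 = 37.5.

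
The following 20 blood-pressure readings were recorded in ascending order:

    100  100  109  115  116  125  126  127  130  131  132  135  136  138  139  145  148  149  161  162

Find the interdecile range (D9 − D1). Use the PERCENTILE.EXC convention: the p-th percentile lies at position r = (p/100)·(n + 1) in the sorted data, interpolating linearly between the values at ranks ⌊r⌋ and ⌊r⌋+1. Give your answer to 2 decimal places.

n = 20.
P10: r = 2.1; ranks 2–3 are 100, 109; interpolating gives 100.9.
P90: r = 18.9; ranks 18–19 are 149, 161; interpolating gives 159.8.
Difference: 159.8 − 100.9 = 58.9.

58.90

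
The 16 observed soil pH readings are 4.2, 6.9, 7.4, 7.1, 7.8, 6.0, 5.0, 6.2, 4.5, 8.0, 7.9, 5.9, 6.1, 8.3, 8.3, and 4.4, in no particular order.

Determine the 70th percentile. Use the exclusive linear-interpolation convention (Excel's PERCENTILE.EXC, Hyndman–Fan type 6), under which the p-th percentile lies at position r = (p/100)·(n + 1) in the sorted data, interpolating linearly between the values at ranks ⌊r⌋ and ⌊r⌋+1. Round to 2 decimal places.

7.76

Sorted: 4.2, 4.4, 4.5, 5.0, 5.9, 6.0, 6.1, 6.2, 6.9, 7.1, 7.4, 7.8, 7.9, 8.0, 8.3, 8.3.
n = 16.
r = (70/100)·(16 + 1) = 11.9.
Rank 11 is 7.4 and rank 12 is 7.8.
Interpolate: 7.4 + 0.9·(7.8 − 7.4) = 7.4 + 0.9·0.4 = 7.76.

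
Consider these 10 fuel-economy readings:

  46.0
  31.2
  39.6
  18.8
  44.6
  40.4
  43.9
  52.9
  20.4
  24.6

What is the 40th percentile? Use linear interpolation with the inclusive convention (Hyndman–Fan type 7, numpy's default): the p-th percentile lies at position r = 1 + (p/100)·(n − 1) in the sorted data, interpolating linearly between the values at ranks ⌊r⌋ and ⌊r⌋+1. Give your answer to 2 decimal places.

Sorted: 18.8, 20.4, 24.6, 31.2, 39.6, 40.4, 43.9, 44.6, 46.0, 52.9.
n = 10.
r = 1 + (40/100)·(10 − 1) = 1 + 3.6 = 4.6.
Rank 4 is 31.2 and rank 5 is 39.6.
Interpolate: 31.2 + 0.6·(39.6 − 31.2) = 31.2 + 0.6·8.4 = 36.24.

36.24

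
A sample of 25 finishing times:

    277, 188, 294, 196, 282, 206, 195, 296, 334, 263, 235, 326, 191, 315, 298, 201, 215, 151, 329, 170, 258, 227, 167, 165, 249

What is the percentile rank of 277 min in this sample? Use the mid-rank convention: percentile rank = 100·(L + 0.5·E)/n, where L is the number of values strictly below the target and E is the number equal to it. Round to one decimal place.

Sorted: 151, 165, 167, 170, 188, 191, 195, 196, 201, 206, 215, 227, 235, 249, 258, 263, 277, 282, 294, 296, 298, 315, 326, 329, 334.
Count below 277: L = 16; count equal: E = 1; n = 25.
Percentile rank = 100·(16 + 0.5·1)/25 = 100·16.5/25 = 66.

66.0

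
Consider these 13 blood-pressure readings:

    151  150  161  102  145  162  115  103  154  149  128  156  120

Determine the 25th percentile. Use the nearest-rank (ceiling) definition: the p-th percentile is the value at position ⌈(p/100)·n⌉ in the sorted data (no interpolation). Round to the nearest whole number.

Sorted: 102, 103, 115, 120, 128, 145, 149, 150, 151, 154, 156, 161, 162.
n = 13.
Position = ⌈25/100 · 13⌉ = ⌈3.25⌉ = 4.
The value at rank 4 is 120.

120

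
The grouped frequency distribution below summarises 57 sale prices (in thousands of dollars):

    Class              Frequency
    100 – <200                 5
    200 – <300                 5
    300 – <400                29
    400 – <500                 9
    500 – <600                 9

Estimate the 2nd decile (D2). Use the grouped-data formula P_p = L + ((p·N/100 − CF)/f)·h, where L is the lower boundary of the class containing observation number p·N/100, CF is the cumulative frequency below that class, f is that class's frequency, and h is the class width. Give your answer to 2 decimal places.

304.83

N = 57; target position k = 20/100 · 57 = 11.4.
Cumulative frequencies: 5, 10, 39, 48, 57.
Observation 11.4 falls in the class 300 – <400.
L = 300, CF = 10, f = 29, h = 100.
P20 = 300 + ((11.4 − 10)/29)·100 = 300 + 4.82759 = 304.828.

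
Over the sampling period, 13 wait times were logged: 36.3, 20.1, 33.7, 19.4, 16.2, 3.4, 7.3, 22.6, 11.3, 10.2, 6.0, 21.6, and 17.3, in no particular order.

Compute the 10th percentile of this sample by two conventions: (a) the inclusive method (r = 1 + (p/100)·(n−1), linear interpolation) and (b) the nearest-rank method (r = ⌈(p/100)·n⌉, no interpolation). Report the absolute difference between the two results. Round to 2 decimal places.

0.26

Sorted: 3.4, 6.0, 7.3, 10.2, 11.3, 16.2, 17.3, 19.4, 20.1, 21.6, 22.6, 33.7, 36.3.
n = 13.
(a) r = 2.2; between ranks 2 (6.0) and 3 (7.3): 6.26.
(b) the nearest-rank method: rank 2 → 6.
|6.26 − 6| = 0.26.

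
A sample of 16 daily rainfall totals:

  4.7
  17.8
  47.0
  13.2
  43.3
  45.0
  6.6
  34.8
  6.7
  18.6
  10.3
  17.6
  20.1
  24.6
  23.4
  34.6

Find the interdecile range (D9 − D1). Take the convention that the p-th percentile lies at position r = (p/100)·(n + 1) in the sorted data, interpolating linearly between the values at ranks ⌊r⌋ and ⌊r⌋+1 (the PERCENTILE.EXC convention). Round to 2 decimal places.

39.57

Sorted: 4.7, 6.6, 6.7, 10.3, 13.2, 17.6, 17.8, 18.6, 20.1, 23.4, 24.6, 34.6, 34.8, 43.3, 45.0, 47.0.
n = 16.
P10: r = 1.7; ranks 1–2 are 4.7, 6.6; interpolating gives 6.03.
P90: r = 15.3; ranks 15–16 are 45.0, 47.0; interpolating gives 45.6.
Difference: 45.6 − 6.03 = 39.57.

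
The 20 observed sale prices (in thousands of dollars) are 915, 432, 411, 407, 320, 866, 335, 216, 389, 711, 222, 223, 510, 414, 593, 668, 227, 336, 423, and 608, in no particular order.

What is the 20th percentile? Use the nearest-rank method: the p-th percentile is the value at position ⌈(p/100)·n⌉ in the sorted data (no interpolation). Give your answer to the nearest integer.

227

Sorted: 216, 222, 223, 227, 320, 335, 336, 389, 407, 411, 414, 423, 432, 510, 593, 608, 668, 711, 866, 915.
n = 20.
Position = ⌈20/100 · 20⌉ = ⌈4⌉ = 4.
The value at rank 4 is 227.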